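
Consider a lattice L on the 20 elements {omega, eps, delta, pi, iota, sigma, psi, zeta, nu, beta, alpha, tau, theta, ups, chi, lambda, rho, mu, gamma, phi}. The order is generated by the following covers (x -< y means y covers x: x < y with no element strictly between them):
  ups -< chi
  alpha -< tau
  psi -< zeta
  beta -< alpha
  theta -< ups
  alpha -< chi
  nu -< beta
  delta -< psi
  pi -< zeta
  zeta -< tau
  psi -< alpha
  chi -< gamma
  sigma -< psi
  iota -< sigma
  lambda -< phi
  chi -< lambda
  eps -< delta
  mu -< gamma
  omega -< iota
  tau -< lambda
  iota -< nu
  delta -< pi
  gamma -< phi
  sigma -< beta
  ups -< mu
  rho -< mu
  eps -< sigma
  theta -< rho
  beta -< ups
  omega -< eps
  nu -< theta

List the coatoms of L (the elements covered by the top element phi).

The coatoms are exactly the elements covered by phi: gamma, lambda.

gamma, lambda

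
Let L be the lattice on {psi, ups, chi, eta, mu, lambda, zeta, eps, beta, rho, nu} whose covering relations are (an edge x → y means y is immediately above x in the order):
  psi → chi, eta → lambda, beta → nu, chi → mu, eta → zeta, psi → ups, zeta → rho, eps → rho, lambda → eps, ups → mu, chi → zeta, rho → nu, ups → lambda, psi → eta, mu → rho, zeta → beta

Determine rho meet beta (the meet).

zeta

Common lower bounds of {rho, beta}: chi, eta, psi, zeta.
The greatest among these is zeta.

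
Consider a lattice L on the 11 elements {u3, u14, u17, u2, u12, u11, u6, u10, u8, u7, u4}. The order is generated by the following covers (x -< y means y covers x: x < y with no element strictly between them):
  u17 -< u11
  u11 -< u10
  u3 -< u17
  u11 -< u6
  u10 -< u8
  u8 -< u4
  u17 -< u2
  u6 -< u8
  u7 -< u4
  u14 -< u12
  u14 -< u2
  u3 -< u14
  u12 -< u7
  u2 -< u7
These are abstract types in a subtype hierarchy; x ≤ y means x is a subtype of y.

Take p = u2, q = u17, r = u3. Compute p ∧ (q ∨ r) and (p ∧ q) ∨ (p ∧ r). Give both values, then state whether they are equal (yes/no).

u17; u17; yes

q ∨ r = u17, so p ∧ (q ∨ r) = u2 ∧ u17 = u17.
p ∧ q = u17 and p ∧ r = u3, so (p ∧ q) ∨ (p ∧ r) = u17 ∨ u3 = u17.
Equal: yes.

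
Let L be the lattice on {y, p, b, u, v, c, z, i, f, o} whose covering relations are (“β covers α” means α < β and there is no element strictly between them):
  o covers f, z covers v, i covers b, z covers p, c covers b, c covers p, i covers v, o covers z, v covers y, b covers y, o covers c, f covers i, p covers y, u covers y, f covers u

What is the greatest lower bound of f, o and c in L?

b

Common lower bounds of {f, o, c}: b, y.
The greatest among these is b.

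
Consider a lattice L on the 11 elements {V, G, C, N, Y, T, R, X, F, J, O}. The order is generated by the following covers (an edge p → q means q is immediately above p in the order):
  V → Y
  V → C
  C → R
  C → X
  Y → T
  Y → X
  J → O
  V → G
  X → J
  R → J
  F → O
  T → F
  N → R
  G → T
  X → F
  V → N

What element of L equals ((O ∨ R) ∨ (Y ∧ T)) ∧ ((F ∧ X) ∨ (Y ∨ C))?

X

O ∨ R = O
Y ∧ T = Y
O ∨ Y = O
F ∧ X = X
Y ∨ C = X
X ∨ X = X
O ∧ X = X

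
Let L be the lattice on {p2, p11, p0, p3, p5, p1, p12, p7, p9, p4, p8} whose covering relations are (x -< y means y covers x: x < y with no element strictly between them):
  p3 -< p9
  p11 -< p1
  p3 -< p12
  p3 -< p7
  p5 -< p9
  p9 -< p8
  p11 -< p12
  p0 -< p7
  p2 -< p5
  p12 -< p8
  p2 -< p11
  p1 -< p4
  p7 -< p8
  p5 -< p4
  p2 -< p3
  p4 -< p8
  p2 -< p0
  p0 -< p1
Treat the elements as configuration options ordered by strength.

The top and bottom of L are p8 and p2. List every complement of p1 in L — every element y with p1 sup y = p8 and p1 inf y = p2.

p3, p9

Need y with p1 ∨ y = p8 and p1 ∧ y = p2.
Checking each element gives: p3, p9.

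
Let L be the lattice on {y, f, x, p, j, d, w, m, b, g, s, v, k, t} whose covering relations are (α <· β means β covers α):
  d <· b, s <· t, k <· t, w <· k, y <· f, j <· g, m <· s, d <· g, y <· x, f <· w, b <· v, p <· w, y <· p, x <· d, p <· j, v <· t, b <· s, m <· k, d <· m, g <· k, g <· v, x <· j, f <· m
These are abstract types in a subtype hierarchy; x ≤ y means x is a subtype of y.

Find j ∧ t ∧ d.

Common lower bounds of {j, t, d}: x, y.
The greatest among these is x.

x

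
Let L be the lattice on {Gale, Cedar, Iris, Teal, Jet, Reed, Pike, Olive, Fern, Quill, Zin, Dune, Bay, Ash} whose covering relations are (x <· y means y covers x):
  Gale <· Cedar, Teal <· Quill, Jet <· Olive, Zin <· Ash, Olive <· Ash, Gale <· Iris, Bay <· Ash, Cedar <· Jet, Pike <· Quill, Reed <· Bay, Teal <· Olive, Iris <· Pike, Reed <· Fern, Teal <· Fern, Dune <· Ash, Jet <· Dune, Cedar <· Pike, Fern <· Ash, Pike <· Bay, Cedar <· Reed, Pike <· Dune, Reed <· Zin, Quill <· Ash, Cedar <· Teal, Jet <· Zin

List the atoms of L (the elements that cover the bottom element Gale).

Cedar, Iris

The atoms are exactly the elements that cover Gale: Cedar, Iris.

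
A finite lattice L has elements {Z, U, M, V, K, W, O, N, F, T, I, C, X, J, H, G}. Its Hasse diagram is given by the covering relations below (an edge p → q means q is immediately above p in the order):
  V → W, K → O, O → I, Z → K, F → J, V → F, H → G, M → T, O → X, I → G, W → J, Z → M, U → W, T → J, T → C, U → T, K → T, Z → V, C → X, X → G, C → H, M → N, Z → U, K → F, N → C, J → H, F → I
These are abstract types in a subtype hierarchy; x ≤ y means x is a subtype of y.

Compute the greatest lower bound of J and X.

Common lower bounds of {J, X}: K, M, T, U, Z.
The greatest among these is T.

T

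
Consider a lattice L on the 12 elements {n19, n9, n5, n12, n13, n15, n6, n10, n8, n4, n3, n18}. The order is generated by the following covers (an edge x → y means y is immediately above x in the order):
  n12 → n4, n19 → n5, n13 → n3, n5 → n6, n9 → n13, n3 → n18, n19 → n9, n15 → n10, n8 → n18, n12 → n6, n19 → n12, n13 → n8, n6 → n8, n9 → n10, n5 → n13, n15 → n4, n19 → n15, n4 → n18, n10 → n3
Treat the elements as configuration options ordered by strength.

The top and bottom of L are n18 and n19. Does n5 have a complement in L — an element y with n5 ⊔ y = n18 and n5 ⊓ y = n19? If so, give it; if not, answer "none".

n4

Need y with n5 ∨ y = n18 and n5 ∧ y = n19.
Checking each element gives: n4.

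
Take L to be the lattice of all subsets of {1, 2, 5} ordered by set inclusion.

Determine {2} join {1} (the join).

Common upper bounds of {{2}, {1}}: {1,2,5}, {1,2}.
The least among these is {1,2}.

{1,2}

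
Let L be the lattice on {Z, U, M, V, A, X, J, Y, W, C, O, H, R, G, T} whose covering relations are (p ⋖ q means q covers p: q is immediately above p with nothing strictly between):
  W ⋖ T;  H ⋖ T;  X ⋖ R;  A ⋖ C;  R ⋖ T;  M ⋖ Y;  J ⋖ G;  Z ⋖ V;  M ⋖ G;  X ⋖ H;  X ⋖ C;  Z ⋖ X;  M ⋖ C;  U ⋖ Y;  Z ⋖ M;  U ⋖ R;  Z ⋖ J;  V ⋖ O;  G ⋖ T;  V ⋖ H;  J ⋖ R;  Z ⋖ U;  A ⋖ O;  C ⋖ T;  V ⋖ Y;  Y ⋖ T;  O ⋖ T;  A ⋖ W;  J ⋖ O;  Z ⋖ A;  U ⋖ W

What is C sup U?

T

Common upper bounds of {C, U}: T.
The least among these is T.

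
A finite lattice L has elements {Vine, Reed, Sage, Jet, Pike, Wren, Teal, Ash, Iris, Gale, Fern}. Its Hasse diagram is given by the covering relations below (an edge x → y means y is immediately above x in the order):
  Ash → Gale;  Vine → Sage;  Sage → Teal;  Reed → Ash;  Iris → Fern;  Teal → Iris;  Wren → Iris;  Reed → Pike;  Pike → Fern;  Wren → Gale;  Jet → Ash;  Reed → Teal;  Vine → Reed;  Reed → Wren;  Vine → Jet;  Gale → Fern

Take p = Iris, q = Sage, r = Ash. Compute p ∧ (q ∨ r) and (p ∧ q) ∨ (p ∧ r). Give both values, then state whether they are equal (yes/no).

Iris; Teal; no

q ∨ r = Fern, so p ∧ (q ∨ r) = Iris ∧ Fern = Iris.
p ∧ q = Sage and p ∧ r = Reed, so (p ∧ q) ∨ (p ∧ r) = Sage ∨ Reed = Teal.
Equal: no.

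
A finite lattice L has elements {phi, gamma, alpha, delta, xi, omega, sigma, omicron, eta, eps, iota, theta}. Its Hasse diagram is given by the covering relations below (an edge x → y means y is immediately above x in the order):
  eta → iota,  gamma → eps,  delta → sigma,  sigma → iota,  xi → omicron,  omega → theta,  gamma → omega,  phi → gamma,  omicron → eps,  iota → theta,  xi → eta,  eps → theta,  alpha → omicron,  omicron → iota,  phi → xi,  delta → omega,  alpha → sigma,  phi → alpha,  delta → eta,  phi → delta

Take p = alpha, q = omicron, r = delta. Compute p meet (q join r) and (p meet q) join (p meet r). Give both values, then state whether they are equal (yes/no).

q join r = iota, so p meet (q join r) = alpha meet iota = alpha.
p meet q = alpha and p meet r = phi, so (p meet q) join (p meet r) = alpha join phi = alpha.
Equal: yes.

alpha; alpha; yes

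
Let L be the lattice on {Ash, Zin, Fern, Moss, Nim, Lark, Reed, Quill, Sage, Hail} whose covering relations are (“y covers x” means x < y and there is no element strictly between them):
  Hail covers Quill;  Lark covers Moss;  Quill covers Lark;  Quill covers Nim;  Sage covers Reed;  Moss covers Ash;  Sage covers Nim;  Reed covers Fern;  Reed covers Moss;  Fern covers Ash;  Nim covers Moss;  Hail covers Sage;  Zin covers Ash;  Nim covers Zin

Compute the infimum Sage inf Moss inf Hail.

Common lower bounds of {Sage, Moss, Hail}: Ash, Moss.
The greatest among these is Moss.

Moss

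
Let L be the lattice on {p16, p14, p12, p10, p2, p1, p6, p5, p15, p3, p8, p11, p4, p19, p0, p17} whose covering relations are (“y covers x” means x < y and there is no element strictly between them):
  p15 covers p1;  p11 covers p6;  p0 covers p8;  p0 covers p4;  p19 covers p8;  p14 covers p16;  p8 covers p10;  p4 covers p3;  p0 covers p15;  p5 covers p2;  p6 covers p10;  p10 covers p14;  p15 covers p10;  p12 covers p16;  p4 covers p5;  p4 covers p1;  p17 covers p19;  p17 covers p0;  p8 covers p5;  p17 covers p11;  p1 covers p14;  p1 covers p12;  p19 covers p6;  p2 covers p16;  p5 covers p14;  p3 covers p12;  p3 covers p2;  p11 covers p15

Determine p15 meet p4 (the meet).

Common lower bounds of {p15, p4}: p1, p12, p14, p16.
The greatest among these is p1.

p1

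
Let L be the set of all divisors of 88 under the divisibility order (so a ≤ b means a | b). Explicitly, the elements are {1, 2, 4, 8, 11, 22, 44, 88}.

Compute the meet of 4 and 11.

1

In the divisibility order, the meet is the greatest common divisor: gcd(4, 11) = 1.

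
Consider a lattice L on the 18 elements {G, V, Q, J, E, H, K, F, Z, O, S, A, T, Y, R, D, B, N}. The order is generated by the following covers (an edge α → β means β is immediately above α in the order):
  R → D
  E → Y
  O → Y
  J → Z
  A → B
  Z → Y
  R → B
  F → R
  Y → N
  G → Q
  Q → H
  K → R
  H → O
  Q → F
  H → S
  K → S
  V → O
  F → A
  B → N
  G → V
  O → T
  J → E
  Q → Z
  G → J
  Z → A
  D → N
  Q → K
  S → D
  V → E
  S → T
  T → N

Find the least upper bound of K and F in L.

Common upper bounds of {K, F}: B, D, N, R.
The least among these is R.

R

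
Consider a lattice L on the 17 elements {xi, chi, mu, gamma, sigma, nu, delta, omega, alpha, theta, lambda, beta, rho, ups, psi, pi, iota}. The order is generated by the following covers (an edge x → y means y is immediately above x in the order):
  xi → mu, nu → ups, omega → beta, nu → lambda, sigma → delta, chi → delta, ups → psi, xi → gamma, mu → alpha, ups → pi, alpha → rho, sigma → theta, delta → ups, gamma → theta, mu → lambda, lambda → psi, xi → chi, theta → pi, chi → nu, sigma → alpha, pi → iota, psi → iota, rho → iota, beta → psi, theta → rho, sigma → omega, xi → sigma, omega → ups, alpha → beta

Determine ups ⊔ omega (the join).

Common upper bounds of {ups, omega}: iota, pi, psi, ups.
The least among these is ups.

ups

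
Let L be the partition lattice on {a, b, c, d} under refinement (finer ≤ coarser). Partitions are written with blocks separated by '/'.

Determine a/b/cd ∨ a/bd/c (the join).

The join of a/b/cd and a/bd/c merges any blocks that overlap across the partitions, giving a/bcd.

a/bcd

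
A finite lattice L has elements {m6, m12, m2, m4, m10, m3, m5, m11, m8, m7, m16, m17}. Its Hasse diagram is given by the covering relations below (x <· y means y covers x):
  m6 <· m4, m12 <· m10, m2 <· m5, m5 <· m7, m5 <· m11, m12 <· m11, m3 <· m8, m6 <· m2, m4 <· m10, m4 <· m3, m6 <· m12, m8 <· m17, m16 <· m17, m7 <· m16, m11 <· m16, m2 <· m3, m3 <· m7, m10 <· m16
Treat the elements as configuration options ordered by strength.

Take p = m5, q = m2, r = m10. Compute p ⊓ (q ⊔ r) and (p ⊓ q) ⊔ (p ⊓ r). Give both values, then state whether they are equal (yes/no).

q ⊔ r = m16, so p ⊓ (q ⊔ r) = m5 ⊓ m16 = m5.
p ⊓ q = m2 and p ⊓ r = m6, so (p ⊓ q) ⊔ (p ⊓ r) = m2 ⊔ m6 = m2.
Equal: no.

m5; m2; no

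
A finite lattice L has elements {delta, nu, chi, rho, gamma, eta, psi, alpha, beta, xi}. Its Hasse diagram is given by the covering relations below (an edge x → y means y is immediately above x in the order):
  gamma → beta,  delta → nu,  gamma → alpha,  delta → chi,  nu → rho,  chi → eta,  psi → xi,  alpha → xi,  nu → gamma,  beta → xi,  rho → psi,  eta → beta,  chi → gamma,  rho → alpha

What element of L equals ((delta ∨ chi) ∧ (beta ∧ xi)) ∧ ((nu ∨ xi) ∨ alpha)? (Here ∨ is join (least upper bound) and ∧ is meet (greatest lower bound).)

chi

delta ∨ chi = chi
beta ∧ xi = beta
chi ∧ beta = chi
nu ∨ xi = xi
xi ∨ alpha = xi
chi ∧ xi = chi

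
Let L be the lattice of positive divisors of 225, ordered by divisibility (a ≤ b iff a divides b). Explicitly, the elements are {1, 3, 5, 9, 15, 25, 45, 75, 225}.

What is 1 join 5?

In the divisibility order, the join is the least common multiple: lcm(1, 5) = 5.

5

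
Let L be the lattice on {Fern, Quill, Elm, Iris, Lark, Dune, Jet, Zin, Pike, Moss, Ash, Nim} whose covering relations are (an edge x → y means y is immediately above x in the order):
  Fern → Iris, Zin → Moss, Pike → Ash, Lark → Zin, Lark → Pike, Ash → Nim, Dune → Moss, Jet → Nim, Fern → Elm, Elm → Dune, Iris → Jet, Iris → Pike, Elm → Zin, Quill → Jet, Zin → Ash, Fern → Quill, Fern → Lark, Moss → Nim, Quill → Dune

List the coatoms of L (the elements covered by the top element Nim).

Ash, Jet, Moss

The coatoms are exactly the elements covered by Nim: Ash, Jet, Moss.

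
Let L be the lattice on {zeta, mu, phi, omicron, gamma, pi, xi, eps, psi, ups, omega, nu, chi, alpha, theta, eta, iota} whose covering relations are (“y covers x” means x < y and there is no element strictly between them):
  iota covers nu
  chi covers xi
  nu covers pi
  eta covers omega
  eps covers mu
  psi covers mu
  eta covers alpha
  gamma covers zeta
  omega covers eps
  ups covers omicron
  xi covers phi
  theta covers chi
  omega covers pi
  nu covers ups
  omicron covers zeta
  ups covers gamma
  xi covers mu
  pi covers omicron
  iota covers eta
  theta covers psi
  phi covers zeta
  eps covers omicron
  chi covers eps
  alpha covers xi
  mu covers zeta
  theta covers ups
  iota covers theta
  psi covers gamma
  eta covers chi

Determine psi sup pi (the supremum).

Common upper bounds of {psi, pi}: iota.
The least among these is iota.

iota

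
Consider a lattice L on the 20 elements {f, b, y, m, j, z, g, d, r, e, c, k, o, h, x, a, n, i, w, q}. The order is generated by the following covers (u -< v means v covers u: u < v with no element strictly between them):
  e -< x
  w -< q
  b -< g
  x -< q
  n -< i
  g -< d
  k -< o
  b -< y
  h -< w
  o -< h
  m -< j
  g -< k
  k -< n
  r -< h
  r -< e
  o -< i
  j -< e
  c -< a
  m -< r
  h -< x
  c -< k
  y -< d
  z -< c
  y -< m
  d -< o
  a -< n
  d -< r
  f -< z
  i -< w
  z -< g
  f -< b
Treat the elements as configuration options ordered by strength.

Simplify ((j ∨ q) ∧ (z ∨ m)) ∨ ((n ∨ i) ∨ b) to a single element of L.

w

j ∨ q = q
z ∨ m = r
q ∧ r = r
n ∨ i = i
i ∨ b = i
r ∨ i = w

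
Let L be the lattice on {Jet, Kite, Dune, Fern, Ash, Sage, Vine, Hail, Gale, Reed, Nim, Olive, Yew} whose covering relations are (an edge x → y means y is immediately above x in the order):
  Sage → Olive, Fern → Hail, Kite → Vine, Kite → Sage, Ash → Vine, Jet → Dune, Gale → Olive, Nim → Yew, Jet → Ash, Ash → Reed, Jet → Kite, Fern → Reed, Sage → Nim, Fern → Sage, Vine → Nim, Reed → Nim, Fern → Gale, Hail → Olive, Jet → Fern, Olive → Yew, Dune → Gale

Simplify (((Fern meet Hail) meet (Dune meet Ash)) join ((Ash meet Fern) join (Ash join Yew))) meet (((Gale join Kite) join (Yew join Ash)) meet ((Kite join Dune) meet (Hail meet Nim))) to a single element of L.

Fern ∧ Hail = Fern
Dune ∧ Ash = Jet
Fern ∧ Jet = Jet
Ash ∧ Fern = Jet
Ash ∨ Yew = Yew
Jet ∨ Yew = Yew
Jet ∨ Yew = Yew
Gale ∨ Kite = Olive
Yew ∨ Ash = Yew
Olive ∨ Yew = Yew
Kite ∨ Dune = Olive
Hail ∧ Nim = Fern
Olive ∧ Fern = Fern
Yew ∧ Fern = Fern
Yew ∧ Fern = Fern

Fern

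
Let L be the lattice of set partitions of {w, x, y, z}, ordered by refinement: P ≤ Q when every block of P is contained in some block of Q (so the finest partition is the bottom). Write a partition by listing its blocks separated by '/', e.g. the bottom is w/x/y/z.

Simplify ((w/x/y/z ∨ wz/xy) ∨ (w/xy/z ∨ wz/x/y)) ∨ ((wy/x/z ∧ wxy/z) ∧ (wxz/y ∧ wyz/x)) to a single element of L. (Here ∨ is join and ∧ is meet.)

wz/xy

w/x/y/z ∨ wz/xy = wz/xy
w/xy/z ∨ wz/x/y = wz/xy
wz/xy ∨ wz/xy = wz/xy
wy/x/z ∧ wxy/z = wy/x/z
wxz/y ∧ wyz/x = wz/x/y
wy/x/z ∧ wz/x/y = w/x/y/z
wz/xy ∨ w/x/y/z = wz/xy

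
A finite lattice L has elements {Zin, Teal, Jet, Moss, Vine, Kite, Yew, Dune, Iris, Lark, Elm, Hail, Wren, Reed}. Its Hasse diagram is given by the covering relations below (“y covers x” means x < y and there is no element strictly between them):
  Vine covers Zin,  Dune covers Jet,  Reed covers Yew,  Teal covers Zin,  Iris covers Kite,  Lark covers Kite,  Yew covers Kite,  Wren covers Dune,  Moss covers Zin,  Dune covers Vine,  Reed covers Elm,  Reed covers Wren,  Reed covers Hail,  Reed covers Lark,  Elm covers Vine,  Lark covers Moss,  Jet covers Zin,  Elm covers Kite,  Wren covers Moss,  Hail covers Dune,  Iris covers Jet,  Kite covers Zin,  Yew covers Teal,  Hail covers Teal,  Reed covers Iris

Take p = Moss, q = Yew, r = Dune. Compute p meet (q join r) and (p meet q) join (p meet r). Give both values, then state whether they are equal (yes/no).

q join r = Reed, so p meet (q join r) = Moss meet Reed = Moss.
p meet q = Zin and p meet r = Zin, so (p meet q) join (p meet r) = Zin join Zin = Zin.
Equal: no.

Moss; Zin; no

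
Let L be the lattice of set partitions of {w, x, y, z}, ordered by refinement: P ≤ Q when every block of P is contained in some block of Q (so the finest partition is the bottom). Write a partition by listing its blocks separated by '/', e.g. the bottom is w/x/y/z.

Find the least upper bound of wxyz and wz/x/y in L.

wxyz

The join of wxyz and wz/x/y merges any blocks that overlap across the partitions, giving wxyz.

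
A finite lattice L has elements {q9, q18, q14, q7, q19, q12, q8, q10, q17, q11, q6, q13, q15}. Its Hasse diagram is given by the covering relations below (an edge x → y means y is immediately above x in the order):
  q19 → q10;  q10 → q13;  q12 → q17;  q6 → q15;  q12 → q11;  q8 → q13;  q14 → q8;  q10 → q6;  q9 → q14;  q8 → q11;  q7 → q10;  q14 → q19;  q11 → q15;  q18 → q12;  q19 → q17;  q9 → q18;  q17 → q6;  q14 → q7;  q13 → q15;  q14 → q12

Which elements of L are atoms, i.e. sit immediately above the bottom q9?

The atoms are exactly the elements that cover q9: q14, q18.

q14, q18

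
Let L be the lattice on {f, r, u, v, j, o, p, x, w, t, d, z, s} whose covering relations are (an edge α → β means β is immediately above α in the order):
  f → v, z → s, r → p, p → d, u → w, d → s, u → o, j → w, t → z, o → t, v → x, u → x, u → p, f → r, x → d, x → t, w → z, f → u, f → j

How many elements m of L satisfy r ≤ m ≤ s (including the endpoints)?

The interval [r, s] = {d, p, r, s}, which has 4 elements.

4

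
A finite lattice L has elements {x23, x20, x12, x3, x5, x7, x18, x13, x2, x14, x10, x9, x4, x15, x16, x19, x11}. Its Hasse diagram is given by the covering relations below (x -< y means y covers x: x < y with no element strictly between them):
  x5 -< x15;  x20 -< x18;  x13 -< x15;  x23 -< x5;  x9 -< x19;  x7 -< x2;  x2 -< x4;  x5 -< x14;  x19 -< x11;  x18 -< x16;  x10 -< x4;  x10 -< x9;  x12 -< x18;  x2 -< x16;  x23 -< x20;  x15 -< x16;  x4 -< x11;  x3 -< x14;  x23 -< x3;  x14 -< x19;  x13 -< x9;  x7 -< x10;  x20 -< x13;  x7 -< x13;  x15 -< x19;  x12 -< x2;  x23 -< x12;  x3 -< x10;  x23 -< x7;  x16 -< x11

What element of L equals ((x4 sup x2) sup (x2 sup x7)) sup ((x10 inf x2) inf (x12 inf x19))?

x4

x4 ∨ x2 = x4
x2 ∨ x7 = x2
x4 ∨ x2 = x4
x10 ∧ x2 = x7
x12 ∧ x19 = x23
x7 ∧ x23 = x23
x4 ∨ x23 = x4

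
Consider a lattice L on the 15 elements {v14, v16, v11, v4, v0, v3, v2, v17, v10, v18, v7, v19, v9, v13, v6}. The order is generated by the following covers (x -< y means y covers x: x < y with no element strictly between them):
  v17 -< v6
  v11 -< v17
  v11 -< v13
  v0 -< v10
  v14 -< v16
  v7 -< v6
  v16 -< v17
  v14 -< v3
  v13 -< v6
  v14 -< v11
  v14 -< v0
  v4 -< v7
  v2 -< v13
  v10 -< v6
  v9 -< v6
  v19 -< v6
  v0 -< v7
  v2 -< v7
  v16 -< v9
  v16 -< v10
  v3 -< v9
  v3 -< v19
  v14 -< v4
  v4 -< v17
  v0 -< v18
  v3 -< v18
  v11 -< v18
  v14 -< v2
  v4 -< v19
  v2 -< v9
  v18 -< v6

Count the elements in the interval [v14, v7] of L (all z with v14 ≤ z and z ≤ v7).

The interval [v14, v7] = {v0, v14, v2, v4, v7}, which has 5 elements.

5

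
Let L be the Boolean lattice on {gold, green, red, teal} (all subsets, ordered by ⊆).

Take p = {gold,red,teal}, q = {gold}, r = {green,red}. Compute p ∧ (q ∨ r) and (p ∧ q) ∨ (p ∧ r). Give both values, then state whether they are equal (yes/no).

q ∨ r = {gold,green,red}, so p ∧ (q ∨ r) = {gold,red,teal} ∧ {gold,green,red} = {gold,red}.
p ∧ q = {gold} and p ∧ r = {red}, so (p ∧ q) ∨ (p ∧ r) = {gold} ∨ {red} = {gold,red}.
Equal: yes.

{gold,red}; {gold,red}; yes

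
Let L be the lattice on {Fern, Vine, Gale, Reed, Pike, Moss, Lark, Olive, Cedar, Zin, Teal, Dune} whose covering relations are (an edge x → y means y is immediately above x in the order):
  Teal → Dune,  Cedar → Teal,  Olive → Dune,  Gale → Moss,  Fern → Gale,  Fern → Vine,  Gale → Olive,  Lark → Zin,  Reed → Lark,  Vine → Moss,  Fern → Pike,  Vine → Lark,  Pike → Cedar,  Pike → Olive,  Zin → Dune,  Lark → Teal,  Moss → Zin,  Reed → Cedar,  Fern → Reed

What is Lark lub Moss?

Zin

Common upper bounds of {Lark, Moss}: Dune, Zin.
The least among these is Zin.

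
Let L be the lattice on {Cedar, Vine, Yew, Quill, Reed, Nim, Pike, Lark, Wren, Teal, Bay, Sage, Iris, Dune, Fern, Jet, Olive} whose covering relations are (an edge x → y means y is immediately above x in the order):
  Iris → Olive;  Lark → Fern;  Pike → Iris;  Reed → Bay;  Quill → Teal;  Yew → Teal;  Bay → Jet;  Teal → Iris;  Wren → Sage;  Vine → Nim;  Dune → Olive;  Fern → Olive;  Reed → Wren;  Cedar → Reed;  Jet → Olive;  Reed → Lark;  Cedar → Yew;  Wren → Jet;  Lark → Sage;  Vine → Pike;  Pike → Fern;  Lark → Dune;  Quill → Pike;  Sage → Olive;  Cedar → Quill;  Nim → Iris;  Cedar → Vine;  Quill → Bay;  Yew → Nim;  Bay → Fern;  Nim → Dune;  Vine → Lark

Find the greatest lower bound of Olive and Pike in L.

Common lower bounds of {Olive, Pike}: Cedar, Pike, Quill, Vine.
The greatest among these is Pike.

Pike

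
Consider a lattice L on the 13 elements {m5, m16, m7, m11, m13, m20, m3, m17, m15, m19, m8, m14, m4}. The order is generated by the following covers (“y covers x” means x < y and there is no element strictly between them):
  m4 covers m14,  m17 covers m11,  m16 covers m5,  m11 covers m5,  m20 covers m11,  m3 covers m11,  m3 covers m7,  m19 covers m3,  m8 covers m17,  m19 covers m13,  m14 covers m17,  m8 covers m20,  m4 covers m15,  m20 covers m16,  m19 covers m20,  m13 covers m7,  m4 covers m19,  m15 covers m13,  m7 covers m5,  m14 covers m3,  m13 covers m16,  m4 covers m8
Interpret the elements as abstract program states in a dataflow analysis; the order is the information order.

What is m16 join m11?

Common upper bounds of {m16, m11}: m19, m20, m4, m8.
The least among these is m20.

m20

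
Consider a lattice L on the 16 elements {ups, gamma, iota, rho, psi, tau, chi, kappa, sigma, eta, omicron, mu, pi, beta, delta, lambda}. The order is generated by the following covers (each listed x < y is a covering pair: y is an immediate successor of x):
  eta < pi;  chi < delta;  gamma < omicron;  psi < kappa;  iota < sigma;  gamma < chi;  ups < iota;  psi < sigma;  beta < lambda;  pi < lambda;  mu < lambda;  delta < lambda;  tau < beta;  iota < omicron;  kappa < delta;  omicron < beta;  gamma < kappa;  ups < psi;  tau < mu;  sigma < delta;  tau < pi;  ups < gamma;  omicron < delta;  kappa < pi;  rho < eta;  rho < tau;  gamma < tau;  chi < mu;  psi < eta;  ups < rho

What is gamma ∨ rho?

Common upper bounds of {gamma, rho}: beta, lambda, mu, pi, tau.
The least among these is tau.

tau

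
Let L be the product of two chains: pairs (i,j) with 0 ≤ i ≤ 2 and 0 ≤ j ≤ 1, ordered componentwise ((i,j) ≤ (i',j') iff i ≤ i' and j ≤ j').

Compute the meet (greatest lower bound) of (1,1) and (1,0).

In a product of chains, the meet is componentwise min, giving (1,0).

(1,0)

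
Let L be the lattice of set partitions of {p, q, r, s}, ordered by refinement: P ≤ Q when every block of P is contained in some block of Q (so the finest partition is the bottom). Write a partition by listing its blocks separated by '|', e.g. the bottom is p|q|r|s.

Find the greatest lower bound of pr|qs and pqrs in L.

pr|qs

The meet (common refinement) of pr|qs and pqrs intersects blocks pairwise, giving pr|qs.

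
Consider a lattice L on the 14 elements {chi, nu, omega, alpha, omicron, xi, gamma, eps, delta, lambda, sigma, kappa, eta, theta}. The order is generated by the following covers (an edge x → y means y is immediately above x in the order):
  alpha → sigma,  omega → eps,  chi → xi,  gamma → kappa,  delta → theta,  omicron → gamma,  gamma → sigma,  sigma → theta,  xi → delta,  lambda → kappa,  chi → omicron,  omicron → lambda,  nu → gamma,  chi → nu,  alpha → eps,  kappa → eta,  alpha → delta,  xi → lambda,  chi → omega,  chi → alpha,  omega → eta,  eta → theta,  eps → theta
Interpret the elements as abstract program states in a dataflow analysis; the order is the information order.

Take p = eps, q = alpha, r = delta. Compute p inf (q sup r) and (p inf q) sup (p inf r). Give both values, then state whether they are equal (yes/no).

alpha; alpha; yes

q sup r = delta, so p inf (q sup r) = eps inf delta = alpha.
p inf q = alpha and p inf r = alpha, so (p inf q) sup (p inf r) = alpha sup alpha = alpha.
Equal: yes.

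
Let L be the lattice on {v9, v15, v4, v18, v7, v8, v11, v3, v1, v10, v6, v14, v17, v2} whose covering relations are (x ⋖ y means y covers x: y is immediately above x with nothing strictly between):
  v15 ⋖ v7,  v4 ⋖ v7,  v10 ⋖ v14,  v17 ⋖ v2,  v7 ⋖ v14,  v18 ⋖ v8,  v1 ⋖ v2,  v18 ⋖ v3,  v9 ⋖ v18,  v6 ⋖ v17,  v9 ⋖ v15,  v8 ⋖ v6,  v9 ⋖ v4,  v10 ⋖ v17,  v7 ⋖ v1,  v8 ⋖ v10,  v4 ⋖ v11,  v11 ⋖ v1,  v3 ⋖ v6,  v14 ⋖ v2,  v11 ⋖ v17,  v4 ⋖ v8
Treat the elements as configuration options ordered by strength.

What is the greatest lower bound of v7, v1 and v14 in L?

Common lower bounds of {v7, v1, v14}: v15, v4, v7, v9.
The greatest among these is v7.

v7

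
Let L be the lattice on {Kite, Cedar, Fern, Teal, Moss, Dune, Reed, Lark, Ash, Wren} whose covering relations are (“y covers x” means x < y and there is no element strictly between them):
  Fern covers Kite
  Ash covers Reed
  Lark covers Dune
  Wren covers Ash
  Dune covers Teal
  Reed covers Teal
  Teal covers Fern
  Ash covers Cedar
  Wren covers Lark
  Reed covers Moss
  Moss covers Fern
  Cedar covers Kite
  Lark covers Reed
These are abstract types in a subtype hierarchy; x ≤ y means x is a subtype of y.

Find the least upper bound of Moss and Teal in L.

Reed

Common upper bounds of {Moss, Teal}: Ash, Lark, Reed, Wren.
The least among these is Reed.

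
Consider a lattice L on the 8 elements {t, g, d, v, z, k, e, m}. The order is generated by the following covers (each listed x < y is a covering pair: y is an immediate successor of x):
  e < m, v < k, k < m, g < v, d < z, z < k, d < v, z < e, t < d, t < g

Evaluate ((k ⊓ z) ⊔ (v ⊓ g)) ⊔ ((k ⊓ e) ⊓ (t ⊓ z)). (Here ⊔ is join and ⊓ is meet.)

k

k ∧ z = z
v ∧ g = g
z ∨ g = k
k ∧ e = z
t ∧ z = t
z ∧ t = t
k ∨ t = k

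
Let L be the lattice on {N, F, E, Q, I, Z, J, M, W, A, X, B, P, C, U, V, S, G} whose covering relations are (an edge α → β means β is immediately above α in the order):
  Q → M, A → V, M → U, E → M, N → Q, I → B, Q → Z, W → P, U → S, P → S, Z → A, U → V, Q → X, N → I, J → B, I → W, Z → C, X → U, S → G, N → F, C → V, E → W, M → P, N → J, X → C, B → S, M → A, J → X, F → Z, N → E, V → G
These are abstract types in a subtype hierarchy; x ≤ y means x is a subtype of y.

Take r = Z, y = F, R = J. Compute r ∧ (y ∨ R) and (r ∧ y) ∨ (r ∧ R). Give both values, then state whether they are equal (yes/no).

y ∨ R = C, so r ∧ (y ∨ R) = Z ∧ C = Z.
r ∧ y = F and r ∧ R = N, so (r ∧ y) ∨ (r ∧ R) = F ∨ N = F.
Equal: no.

Z; F; no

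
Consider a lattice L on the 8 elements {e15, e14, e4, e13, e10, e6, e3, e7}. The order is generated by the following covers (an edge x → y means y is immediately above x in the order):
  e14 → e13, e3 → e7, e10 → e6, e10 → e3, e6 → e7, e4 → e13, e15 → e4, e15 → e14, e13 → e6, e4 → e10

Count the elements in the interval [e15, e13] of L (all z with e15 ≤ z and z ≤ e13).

The interval [e15, e13] = {e13, e14, e15, e4}, which has 4 elements.

4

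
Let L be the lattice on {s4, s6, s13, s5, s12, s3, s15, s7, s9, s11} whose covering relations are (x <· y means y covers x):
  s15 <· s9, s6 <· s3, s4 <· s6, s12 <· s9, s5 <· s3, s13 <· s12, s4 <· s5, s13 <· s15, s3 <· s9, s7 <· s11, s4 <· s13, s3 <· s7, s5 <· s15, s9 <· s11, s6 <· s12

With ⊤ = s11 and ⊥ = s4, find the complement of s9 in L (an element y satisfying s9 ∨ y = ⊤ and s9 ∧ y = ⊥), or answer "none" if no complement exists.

For every candidate y, either s9 ∨ y ≠ s11 or s9 ∧ y ≠ s4; no complement exists.

none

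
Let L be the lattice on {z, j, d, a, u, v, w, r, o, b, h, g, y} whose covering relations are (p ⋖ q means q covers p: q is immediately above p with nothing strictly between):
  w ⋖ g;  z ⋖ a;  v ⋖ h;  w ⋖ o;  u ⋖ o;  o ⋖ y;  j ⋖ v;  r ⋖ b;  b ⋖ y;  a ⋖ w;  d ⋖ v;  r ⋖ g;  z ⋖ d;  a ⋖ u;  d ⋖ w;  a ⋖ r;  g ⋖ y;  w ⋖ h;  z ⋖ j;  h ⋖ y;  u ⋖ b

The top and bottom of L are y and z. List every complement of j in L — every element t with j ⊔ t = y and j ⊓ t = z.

Need t with j ∨ t = y and j ∧ t = z.
Checking each element gives: b, g, o, r, u.

b, g, o, r, u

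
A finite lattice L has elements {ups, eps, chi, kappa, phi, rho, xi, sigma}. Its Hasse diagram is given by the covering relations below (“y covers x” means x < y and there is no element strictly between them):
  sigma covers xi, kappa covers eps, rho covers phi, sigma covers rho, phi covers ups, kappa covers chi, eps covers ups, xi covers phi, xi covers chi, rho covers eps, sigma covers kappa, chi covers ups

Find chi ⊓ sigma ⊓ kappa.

chi

Common lower bounds of {chi, sigma, kappa}: chi, ups.
The greatest among these is chi.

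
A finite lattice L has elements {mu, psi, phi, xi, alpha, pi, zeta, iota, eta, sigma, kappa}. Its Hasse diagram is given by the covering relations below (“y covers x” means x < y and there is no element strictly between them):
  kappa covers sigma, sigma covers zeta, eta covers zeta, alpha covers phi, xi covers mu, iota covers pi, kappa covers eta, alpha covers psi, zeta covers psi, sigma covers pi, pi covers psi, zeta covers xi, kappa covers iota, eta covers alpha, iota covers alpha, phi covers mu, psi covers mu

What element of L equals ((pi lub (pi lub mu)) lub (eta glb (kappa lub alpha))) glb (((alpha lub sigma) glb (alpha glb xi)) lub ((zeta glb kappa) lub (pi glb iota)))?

pi ∨ mu = pi
pi ∨ pi = pi
kappa ∨ alpha = kappa
eta ∧ kappa = eta
pi ∨ eta = kappa
alpha ∨ sigma = kappa
alpha ∧ xi = mu
kappa ∧ mu = mu
zeta ∧ kappa = zeta
pi ∧ iota = pi
zeta ∨ pi = sigma
mu ∨ sigma = sigma
kappa ∧ sigma = sigma

sigma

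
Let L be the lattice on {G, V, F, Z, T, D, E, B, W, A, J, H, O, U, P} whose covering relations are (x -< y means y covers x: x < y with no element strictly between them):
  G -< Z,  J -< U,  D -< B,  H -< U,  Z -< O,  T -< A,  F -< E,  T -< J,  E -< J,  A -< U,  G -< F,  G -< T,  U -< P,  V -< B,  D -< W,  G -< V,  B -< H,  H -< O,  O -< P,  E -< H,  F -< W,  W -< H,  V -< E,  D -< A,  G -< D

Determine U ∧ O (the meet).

H

Common lower bounds of {U, O}: B, D, E, F, G, H, V, W.
The greatest among these is H.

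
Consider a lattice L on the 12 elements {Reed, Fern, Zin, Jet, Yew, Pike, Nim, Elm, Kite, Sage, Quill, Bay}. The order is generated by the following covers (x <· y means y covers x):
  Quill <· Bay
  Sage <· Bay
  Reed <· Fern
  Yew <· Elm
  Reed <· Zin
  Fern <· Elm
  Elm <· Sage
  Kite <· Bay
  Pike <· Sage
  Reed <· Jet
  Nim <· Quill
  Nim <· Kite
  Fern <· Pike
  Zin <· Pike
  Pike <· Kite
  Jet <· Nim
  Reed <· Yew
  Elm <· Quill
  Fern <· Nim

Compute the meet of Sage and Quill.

Common lower bounds of {Sage, Quill}: Elm, Fern, Reed, Yew.
The greatest among these is Elm.

Elm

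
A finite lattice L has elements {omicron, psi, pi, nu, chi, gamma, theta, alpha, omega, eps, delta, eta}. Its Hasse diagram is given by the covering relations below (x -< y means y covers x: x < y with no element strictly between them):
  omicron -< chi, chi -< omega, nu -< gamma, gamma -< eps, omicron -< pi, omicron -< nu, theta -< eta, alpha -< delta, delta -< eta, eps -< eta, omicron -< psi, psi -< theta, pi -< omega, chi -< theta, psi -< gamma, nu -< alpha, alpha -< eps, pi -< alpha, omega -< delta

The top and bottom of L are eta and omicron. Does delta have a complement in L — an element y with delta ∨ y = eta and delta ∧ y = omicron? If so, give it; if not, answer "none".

psi

Need y with delta ∨ y = eta and delta ∧ y = omicron.
Checking each element gives: psi.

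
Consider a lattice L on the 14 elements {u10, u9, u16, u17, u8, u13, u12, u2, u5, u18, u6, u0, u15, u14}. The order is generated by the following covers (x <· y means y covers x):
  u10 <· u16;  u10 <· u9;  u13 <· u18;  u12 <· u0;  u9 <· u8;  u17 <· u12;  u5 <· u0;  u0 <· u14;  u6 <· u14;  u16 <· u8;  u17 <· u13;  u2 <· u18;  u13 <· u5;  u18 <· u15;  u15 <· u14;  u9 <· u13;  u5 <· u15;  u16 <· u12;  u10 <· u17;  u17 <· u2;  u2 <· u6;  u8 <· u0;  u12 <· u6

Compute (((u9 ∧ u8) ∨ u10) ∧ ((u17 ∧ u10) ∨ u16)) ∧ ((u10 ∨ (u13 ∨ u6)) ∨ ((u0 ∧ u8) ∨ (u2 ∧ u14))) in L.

u9 ∧ u8 = u9
u9 ∨ u10 = u9
u17 ∧ u10 = u10
u10 ∨ u16 = u16
u9 ∧ u16 = u10
u13 ∨ u6 = u14
u10 ∨ u14 = u14
u0 ∧ u8 = u8
u2 ∧ u14 = u2
u8 ∨ u2 = u14
u14 ∨ u14 = u14
u10 ∧ u14 = u10

u10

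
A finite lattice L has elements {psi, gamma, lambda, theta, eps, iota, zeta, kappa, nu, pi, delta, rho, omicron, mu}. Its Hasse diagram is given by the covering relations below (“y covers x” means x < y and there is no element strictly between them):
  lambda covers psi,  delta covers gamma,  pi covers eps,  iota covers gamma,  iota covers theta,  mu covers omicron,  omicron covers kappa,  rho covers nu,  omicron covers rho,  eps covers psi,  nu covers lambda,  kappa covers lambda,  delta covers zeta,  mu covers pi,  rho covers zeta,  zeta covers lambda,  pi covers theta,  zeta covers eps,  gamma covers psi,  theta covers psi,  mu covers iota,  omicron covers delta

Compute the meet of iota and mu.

iota

Common lower bounds of {iota, mu}: gamma, iota, psi, theta.
The greatest among these is iota.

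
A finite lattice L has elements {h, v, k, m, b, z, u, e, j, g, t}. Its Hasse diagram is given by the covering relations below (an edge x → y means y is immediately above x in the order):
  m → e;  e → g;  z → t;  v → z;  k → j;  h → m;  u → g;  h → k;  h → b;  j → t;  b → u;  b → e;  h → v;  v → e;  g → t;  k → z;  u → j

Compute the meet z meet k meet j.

k

Common lower bounds of {z, k, j}: h, k.
The greatest among these is k.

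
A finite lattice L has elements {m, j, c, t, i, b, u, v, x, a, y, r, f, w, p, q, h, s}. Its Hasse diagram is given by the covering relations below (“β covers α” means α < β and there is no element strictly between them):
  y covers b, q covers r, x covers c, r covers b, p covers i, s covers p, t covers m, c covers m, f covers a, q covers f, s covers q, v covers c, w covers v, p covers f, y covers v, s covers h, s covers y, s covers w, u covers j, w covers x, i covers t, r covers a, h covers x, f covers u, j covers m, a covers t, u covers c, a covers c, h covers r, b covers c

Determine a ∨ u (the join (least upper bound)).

Common upper bounds of {a, u}: f, p, q, s.
The least among these is f.

f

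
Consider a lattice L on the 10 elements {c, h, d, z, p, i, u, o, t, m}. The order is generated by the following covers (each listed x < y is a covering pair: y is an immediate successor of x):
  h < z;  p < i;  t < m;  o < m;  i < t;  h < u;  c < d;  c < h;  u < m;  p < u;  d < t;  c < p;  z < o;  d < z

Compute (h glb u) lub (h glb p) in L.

h

h ∧ u = h
h ∧ p = c
h ∨ c = h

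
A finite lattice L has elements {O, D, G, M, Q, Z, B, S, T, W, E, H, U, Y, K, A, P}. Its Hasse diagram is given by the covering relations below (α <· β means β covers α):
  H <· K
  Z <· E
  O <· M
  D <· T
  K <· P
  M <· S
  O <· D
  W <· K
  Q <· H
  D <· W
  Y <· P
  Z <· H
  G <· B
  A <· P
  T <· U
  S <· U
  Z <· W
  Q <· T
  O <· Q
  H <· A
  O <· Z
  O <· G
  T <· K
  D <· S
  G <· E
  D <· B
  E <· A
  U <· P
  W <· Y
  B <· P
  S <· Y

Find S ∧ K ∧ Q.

Common lower bounds of {S, K, Q}: O.
The greatest among these is O.

O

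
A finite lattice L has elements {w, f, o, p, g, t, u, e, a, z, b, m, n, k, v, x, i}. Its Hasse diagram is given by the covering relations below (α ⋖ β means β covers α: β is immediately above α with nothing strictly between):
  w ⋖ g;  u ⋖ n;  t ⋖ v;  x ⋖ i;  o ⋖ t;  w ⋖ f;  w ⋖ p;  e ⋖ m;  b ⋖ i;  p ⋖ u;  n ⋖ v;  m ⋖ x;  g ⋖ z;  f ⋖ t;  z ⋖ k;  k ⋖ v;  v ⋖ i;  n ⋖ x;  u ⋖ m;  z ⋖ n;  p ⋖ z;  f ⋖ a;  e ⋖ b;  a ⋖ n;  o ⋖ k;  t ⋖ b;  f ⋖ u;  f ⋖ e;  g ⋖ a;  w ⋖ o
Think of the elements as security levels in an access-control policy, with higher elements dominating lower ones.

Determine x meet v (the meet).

n

Common lower bounds of {x, v}: a, f, g, n, p, u, w, z.
The greatest among these is n.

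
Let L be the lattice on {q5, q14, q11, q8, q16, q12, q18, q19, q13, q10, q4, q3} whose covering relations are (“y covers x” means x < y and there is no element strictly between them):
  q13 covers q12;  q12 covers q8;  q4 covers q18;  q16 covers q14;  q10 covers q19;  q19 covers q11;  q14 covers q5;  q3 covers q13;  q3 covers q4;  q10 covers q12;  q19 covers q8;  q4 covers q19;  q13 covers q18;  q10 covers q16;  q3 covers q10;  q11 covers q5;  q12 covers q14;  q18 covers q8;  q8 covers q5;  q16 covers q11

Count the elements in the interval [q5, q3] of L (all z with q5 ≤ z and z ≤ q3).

The interval [q5, q3] = {q10, q11, q12, q13, q14, q16, q18, q19, q3, q4, q5, q8}, which has 12 elements.

12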